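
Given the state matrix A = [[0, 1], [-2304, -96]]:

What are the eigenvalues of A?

det(A - λI) = λ² - (-96)λ + 2304 = (λ - (-48))(λ - (-48)). Eigenvalues: -48, -48.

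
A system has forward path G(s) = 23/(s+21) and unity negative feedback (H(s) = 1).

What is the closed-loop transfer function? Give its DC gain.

T(s) = G/(1+GH) = [23/(s+21)] / [1 + 23/(s+21)] = 23/(s+21+23) = 23/(s+44). DC gain = 23/44 = 0.5227.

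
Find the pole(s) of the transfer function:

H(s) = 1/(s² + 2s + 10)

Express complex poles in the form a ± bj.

Discriminant = 2² - 4×1×10 = 4 - 40 = -36 < 0, so the poles are a complex conjugate pair s = (-2 ± j√36)/(2×1). Real part = -2/(2×1) = -2/2 = -1; imaginary part = ±√36/(2×1) = 6/2 = 3. Poles: s = -1 ± 3j.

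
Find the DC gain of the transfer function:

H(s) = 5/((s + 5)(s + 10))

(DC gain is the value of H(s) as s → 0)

DC gain = H(0) = 5/(5 × 10) = 5/50 = 0.1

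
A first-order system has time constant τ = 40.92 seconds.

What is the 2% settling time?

For first-order system, 2% settling time ≈ 4τ = 4 × 40.92 = 163.68 s.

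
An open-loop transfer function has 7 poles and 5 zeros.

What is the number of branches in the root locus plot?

Root locus has n branches where n = number of poles = 7.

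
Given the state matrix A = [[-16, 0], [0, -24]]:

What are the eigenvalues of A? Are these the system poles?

For diagonal matrix, eigenvalues are diagonal entries: λ₁ = -16, λ₂ = -24. Eigenvalues of A = system poles.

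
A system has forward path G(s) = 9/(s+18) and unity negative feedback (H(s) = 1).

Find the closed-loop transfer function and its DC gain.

T(s) = G/(1+GH) = [9/(s+18)] / [1 + 9/(s+18)] = 9/(s+18+9) = 9/(s+27). DC gain = 9/27 = 0.3333.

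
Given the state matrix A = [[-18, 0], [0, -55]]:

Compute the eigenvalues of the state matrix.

For diagonal matrix, eigenvalues are diagonal entries: λ₁ = -18, λ₂ = -55.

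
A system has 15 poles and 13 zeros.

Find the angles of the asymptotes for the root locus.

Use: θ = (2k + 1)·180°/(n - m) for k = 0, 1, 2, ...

n - m = 15 - 13 = 2. Angles: θk = (2k + 1)·180°/2 = 90°, 270°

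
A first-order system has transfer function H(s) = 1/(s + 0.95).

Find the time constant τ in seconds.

For H(s) = 1/(s + 1/τ), the pole is at -1/τ = -0.95, so τ = 1/0.95 = 1.0526 s.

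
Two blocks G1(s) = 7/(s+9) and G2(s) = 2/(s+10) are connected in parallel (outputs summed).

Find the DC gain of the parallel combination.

Parallel: G_eq = G1 + G2. DC gain = G1(0) + G2(0) = 7/9 + 2/10 = 0.7778 + 0.2 = 0.9778.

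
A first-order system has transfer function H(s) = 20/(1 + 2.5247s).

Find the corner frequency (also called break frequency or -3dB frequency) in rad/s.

Corner frequency = 1/τ = 1/2.5247 = 0.396 rad/s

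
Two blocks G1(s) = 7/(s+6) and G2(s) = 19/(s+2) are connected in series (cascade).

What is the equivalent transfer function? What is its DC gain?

Series: multiply transfer functions. G_eq = 7/(s+6) × 19/(s+2) = 133/((s+6)(s+2)). DC gain = 133/(6×2) = 11.0833.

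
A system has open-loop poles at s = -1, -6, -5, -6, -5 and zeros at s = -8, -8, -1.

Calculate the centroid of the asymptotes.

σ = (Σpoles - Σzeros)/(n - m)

σ = (Σpoles - Σzeros)/(n - m) = (-23 - (-17))/(5 - 3) = -6/2 = -3.0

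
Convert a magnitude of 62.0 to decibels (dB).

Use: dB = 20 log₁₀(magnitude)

dB = 20 log₁₀(62.0) = 35.8 dB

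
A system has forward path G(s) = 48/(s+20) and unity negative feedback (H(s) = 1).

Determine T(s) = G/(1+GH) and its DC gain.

T(s) = G/(1+GH) = [48/(s+20)] / [1 + 48/(s+20)] = 48/(s+20+48) = 48/(s+68). DC gain = 48/68 = 0.7059.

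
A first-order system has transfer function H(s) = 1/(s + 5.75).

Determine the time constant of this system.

For H(s) = 1/(s + 1/τ), the pole is at -1/τ = -5.75, so τ = 1/5.75 = 0.1739 s.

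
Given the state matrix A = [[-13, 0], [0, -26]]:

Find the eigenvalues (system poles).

For diagonal matrix, eigenvalues are diagonal entries: λ₁ = -13, λ₂ = -26.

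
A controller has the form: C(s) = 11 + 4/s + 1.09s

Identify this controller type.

This is a Proportional-Integral-Derivative (PID) controller.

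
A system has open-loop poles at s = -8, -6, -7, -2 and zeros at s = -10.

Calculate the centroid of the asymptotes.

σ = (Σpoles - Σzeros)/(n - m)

σ = (Σpoles - Σzeros)/(n - m) = (-23 - (-10))/(4 - 1) = -13/3 = -4.33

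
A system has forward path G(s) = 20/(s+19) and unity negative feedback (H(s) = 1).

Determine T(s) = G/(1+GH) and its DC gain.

T(s) = G/(1+GH) = [20/(s+19)] / [1 + 20/(s+19)] = 20/(s+19+20) = 20/(s+39). DC gain = 20/39 = 0.5128.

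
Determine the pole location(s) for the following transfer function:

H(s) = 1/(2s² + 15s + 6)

Discriminant = 15² - 4×2×6 = 225 - 48 = 177 > 0, so two distinct real poles. Using quadratic formula: s = (-15 ± √177)/(2×2) = (-15 ± √177)/4, with √177 ≈ 13.3041. s₁ ≈ -0.4240, s₂ ≈ -7.0760. Poles: s₁ = -0.4240, s₂ = -7.0760.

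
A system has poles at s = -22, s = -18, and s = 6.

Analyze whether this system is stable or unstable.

Pole(s) at s = 6 are not in the left half-plane. System is unstable.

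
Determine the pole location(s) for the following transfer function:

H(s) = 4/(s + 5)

Pole is where denominator = 0: s + 5 = 0, so s = -5.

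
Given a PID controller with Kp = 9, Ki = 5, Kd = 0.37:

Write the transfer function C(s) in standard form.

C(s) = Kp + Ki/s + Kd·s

Substituting values: C(s) = 9 + 5/s + 0.37s = (0.37s² + 9s + 5)/s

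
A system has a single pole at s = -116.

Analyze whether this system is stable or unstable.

Pole at s = -116 is in the left half-plane. Stable.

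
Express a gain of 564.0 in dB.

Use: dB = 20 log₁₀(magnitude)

dB = 20 log₁₀(564.0) = 55.0 dB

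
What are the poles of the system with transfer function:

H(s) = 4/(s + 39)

Pole is where denominator = 0: s + 39 = 0, so s = -39.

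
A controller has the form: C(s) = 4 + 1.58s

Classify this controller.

This is a Proportional-Derivative (PD) controller.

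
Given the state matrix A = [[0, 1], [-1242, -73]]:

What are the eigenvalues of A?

det(A - λI) = λ² - (-73)λ + 1242 = (λ - (-46))(λ - (-27)). Eigenvalues: -46, -27.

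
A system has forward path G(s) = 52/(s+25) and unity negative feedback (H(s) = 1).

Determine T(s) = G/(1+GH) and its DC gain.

T(s) = G/(1+GH) = [52/(s+25)] / [1 + 52/(s+25)] = 52/(s+25+52) = 52/(s+77). DC gain = 52/77 = 0.6753.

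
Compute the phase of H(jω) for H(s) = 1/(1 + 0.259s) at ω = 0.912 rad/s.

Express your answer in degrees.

Phase = -arctan(ωτ) = -arctan(0.912 × 0.259) = -13.3°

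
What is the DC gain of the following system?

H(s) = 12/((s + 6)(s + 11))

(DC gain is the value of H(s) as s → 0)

DC gain = H(0) = 12/(6 × 11) = 12/66 = 0.1818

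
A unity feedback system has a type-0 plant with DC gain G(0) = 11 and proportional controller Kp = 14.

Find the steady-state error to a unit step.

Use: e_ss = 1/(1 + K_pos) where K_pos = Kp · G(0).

K_pos = Kp · G(0) = 14 × 11 = 154. e_ss = 1/(1 + 154) = 0.0065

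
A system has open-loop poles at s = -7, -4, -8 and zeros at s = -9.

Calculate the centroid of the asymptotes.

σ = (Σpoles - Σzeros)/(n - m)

σ = (Σpoles - Σzeros)/(n - m) = (-19 - (-9))/(3 - 1) = -10/2 = -5.0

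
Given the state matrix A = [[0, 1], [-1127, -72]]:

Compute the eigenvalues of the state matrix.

det(A - λI) = λ² - (-72)λ + 1127 = (λ - (-49))(λ - (-23)). Eigenvalues: -49, -23.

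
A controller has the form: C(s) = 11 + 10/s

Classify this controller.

This is a Proportional-Integral (PI) controller.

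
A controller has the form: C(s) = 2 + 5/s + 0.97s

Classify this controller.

This is a Proportional-Integral-Derivative (PID) controller.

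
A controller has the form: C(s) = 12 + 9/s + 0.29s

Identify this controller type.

This is a Proportional-Integral-Derivative (PID) controller.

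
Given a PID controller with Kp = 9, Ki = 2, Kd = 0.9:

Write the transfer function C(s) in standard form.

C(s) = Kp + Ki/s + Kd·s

Substituting values: C(s) = 9 + 2/s + 0.9s = (0.9s² + 9s + 2)/s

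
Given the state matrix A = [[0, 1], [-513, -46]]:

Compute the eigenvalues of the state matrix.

det(A - λI) = λ² - (-46)λ + 513 = (λ - (-19))(λ - (-27)). Eigenvalues: -19, -27.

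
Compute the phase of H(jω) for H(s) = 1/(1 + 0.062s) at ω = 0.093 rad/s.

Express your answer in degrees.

Phase = -arctan(ωτ) = -arctan(0.093 × 0.062) = -0.3°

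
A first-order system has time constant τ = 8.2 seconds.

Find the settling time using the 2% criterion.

For first-order system, 2% settling time ≈ 4τ = 4 × 8.2 = 32.8 s.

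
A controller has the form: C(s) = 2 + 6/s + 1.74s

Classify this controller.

This is a Proportional-Integral-Derivative (PID) controller.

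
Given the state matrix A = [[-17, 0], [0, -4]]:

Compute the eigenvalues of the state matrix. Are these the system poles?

For diagonal matrix, eigenvalues are diagonal entries: λ₁ = -17, λ₂ = -4. Eigenvalues of A = system poles.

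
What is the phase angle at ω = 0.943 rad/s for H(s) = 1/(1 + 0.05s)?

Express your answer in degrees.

Phase = -arctan(ωτ) = -arctan(0.943 × 0.05) = -2.7°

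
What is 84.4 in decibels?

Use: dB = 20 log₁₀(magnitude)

dB = 20 log₁₀(84.4) = 38.5 dB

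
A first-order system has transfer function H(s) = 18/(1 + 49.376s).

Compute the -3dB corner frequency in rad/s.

Corner frequency = 1/τ = 1/49.376 = 0.02 rad/s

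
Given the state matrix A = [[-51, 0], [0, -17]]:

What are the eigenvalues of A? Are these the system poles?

For diagonal matrix, eigenvalues are diagonal entries: λ₁ = -51, λ₂ = -17. Eigenvalues of A = system poles.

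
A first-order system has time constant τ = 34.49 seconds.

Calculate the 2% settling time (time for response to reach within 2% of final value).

For first-order system, 2% settling time ≈ 4τ = 4 × 34.49 = 137.96 s.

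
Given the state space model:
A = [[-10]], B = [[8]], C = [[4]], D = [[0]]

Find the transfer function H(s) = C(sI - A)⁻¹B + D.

(sI - A)⁻¹ = 1/(s + 10). H(s) = 4 × 8/(s + 10) + 0 = 32/(s + 10).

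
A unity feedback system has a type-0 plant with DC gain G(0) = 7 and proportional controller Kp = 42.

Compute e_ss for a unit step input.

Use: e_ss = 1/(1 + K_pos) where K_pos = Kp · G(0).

K_pos = Kp · G(0) = 42 × 7 = 294. e_ss = 1/(1 + 294) = 0.0034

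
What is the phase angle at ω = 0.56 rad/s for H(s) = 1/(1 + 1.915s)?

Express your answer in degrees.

Phase = -arctan(ωτ) = -arctan(0.56 × 1.915) = -47.0°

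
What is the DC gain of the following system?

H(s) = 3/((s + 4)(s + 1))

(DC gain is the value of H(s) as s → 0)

DC gain = H(0) = 3/(4 × 1) = 3/4 = 0.75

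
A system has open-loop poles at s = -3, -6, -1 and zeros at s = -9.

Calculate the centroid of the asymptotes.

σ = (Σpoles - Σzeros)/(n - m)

σ = (Σpoles - Σzeros)/(n - m) = (-10 - (-9))/(3 - 1) = -1/2 = -0.5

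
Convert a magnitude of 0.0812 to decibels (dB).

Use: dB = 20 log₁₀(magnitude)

dB = 20 log₁₀(0.0812) = -21.8 dB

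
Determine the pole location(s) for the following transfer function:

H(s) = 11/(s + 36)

Pole is where denominator = 0: s + 36 = 0, so s = -36.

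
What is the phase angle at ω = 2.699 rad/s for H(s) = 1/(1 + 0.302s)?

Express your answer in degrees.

Phase = -arctan(ωτ) = -arctan(2.699 × 0.302) = -39.2°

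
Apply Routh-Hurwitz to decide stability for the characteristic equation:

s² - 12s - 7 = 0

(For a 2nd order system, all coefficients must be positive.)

Coefficients: 1, -12, -7. b=-12, c=-7 not positive, so system is unstable.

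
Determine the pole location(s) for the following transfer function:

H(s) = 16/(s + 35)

Pole is where denominator = 0: s + 35 = 0, so s = -35.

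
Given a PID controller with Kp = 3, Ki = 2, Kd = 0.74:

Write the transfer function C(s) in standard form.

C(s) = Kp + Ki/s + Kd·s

Substituting values: C(s) = 3 + 2/s + 0.74s = (0.74s² + 3s + 2)/s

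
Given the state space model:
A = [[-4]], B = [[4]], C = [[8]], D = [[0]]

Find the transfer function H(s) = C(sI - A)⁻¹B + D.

(sI - A)⁻¹ = 1/(s + 4). H(s) = 8 × 4/(s + 4) + 0 = 32/(s + 4).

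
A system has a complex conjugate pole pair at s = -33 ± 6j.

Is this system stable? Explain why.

Real part of poles is -33 (< 0, left half-plane). Stable.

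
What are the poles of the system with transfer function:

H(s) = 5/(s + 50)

Pole is where denominator = 0: s + 50 = 0, so s = -50.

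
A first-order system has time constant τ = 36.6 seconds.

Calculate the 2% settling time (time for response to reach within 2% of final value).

For first-order system, 2% settling time ≈ 4τ = 4 × 36.6 = 146.4 s.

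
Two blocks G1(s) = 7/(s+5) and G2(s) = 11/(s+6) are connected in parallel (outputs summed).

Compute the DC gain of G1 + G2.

Parallel: G_eq = G1 + G2. DC gain = G1(0) + G2(0) = 7/5 + 11/6 = 1.4 + 1.8333 = 3.2333.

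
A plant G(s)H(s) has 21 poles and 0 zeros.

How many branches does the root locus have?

Root locus has n branches where n = number of poles = 21.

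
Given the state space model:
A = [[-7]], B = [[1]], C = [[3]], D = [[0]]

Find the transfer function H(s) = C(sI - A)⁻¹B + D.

(sI - A)⁻¹ = 1/(s + 7). H(s) = 3 × 1/(s + 7) + 0 = 3/(s + 7).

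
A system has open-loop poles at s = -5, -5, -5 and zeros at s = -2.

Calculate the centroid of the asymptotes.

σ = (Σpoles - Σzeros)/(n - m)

σ = (Σpoles - Σzeros)/(n - m) = (-15 - (-2))/(3 - 1) = -13/2 = -6.5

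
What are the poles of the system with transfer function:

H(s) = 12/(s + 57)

Pole is where denominator = 0: s + 57 = 0, so s = -57.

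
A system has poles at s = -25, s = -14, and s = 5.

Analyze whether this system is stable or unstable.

Pole(s) at s = 5 are not in the left half-plane. System is unstable.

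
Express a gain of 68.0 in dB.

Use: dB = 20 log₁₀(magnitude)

dB = 20 log₁₀(68.0) = 36.7 dB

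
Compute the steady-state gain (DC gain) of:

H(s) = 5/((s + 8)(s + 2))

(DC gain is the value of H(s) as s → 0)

DC gain = H(0) = 5/(8 × 2) = 5/16 = 0.3125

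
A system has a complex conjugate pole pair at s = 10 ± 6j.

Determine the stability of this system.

Real part of poles is 10 (> 0, right half-plane). Unstable.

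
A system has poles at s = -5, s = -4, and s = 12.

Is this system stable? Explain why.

Pole(s) at s = 12 are not in the left half-plane. System is unstable.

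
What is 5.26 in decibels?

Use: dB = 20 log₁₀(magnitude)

dB = 20 log₁₀(5.26) = 14.4 dB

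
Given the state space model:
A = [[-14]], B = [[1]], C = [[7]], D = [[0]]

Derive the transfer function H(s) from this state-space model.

(sI - A)⁻¹ = 1/(s + 14). H(s) = 7 × 1/(s + 14) + 0 = 7/(s + 14).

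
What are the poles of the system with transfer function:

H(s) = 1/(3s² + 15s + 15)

Discriminant = 15² - 4×3×15 = 225 - 180 = 45 > 0, so two distinct real poles. Using quadratic formula: s = (-15 ± √45)/(2×3) = (-15 ± √45)/6, with √45 ≈ 6.7082. s₁ ≈ -1.3820, s₂ ≈ -3.6180. Poles: s₁ = -1.3820, s₂ = -3.6180.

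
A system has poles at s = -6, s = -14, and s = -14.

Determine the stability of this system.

All poles are in the left half-plane. System is stable.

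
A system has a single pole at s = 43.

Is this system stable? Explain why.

Pole at s = 43 is in the right half-plane. Unstable.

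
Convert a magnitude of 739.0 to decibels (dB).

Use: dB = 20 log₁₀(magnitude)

dB = 20 log₁₀(739.0) = 57.4 dB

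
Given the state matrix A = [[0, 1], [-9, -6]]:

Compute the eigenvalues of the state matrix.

det(A - λI) = λ² - (-6)λ + 9 = (λ - (-3))(λ - (-3)). Eigenvalues: -3, -3.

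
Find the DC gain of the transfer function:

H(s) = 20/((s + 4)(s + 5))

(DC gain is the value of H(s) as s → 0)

DC gain = H(0) = 20/(4 × 5) = 20/20 = 1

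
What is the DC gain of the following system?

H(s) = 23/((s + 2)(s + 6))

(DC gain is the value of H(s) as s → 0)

DC gain = H(0) = 23/(2 × 6) = 23/12 = 1.9167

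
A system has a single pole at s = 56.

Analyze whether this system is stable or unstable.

Pole at s = 56 is in the right half-plane. Unstable.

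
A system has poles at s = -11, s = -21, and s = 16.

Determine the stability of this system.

Pole(s) at s = 16 are not in the left half-plane. System is unstable.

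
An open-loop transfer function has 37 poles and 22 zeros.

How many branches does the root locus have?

Root locus has n branches where n = number of poles = 37.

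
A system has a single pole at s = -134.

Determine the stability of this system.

Pole at s = -134 is in the left half-plane. Stable.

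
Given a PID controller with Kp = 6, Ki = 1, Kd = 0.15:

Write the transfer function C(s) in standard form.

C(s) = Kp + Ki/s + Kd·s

Substituting values: C(s) = 6 + 1/s + 0.15s = (0.15s² + 6s + 1)/s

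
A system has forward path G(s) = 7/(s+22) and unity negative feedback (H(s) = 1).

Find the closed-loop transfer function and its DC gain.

T(s) = G/(1+GH) = [7/(s+22)] / [1 + 7/(s+22)] = 7/(s+22+7) = 7/(s+29). DC gain = 7/29 = 0.2414.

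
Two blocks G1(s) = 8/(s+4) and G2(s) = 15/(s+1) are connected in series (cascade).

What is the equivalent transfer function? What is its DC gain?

Series: multiply transfer functions. G_eq = 8/(s+4) × 15/(s+1) = 120/((s+4)(s+1)). DC gain = 120/(4×1) = 30.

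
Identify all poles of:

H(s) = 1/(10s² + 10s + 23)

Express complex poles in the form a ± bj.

Discriminant = 10² - 4×10×23 = 100 - 920 = -820 < 0, so the poles are a complex conjugate pair s = (-10 ± j√820)/(2×10). Real part = -10/(2×10) = -10/20 = -0.5; imaginary part = ±√820/(2×10) ≈ 1.4318. Poles: s = -0.5 ± 1.4318j.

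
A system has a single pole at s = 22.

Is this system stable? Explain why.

Pole at s = 22 is in the right half-plane. Unstable.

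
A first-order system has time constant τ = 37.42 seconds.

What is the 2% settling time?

For first-order system, 2% settling time ≈ 4τ = 4 × 37.42 = 149.68 s.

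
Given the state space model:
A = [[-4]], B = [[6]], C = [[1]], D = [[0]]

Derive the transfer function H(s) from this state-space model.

(sI - A)⁻¹ = 1/(s + 4). H(s) = 1 × 6/(s + 4) + 0 = 6/(s + 4).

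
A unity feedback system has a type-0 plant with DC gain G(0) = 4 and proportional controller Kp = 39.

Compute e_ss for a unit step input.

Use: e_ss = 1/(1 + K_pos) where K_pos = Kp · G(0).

K_pos = Kp · G(0) = 39 × 4 = 156. e_ss = 1/(1 + 156) = 0.0064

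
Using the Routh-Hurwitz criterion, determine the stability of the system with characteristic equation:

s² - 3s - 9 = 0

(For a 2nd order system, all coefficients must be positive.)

Coefficients: 1, -3, -9. b=-3, c=-9 not positive, so system is unstable.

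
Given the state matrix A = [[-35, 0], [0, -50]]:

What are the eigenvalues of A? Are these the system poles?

For diagonal matrix, eigenvalues are diagonal entries: λ₁ = -35, λ₂ = -50. Eigenvalues of A = system poles.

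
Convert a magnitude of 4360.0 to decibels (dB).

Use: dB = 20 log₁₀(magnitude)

dB = 20 log₁₀(4360.0) = 72.8 dB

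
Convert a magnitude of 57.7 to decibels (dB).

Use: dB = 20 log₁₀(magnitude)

dB = 20 log₁₀(57.7) = 35.2 dB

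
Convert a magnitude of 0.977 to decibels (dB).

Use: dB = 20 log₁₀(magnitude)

dB = 20 log₁₀(0.977) = -0.2 dB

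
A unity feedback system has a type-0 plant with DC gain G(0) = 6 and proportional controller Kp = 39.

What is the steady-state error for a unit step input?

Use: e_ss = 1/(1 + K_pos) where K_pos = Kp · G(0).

K_pos = Kp · G(0) = 39 × 6 = 234. e_ss = 1/(1 + 234) = 0.0043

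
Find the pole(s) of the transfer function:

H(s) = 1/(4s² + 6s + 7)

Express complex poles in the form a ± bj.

Discriminant = 6² - 4×4×7 = 36 - 112 = -76 < 0, so the poles are a complex conjugate pair s = (-6 ± j√76)/(2×4). Real part = -6/(2×4) = -6/8 = -0.75; imaginary part = ±√76/(2×4) ≈ 1.0897. Poles: s = -0.75 ± 1.0897j.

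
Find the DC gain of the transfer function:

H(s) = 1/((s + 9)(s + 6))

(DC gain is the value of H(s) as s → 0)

DC gain = H(0) = 1/(9 × 6) = 1/54 = 0.0185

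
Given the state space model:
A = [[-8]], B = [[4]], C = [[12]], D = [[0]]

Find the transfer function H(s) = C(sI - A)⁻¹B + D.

(sI - A)⁻¹ = 1/(s + 8). H(s) = 12 × 4/(s + 8) + 0 = 48/(s + 8).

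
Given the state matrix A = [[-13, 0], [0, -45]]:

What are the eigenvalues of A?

For diagonal matrix, eigenvalues are diagonal entries: λ₁ = -13, λ₂ = -45.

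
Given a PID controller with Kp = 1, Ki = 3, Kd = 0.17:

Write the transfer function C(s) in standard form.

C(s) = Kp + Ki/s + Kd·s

Substituting values: C(s) = 1 + 3/s + 0.17s = (0.17s² + s + 3)/s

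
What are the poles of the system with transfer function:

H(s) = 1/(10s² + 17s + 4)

Discriminant = 17² - 4×10×4 = 289 - 160 = 129 > 0, so two distinct real poles. Using quadratic formula: s = (-17 ± √129)/(2×10) = (-17 ± √129)/20, with √129 ≈ 11.3578. s₁ ≈ -0.2821, s₂ ≈ -1.4179. Poles: s₁ = -0.2821, s₂ = -1.4179.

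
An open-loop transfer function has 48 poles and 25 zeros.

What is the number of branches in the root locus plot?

Root locus has n branches where n = number of poles = 48.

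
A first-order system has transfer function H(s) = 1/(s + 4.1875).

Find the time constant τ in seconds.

For H(s) = 1/(s + 1/τ), the pole is at -1/τ = -4.1875, so τ = 1/4.1875 = 0.2388 s.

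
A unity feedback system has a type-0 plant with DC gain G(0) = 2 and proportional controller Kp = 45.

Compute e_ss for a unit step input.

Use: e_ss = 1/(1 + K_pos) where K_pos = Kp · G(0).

K_pos = Kp · G(0) = 45 × 2 = 90. e_ss = 1/(1 + 90) = 0.0110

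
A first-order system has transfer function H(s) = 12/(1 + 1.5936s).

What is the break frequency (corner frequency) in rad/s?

Corner frequency = 1/τ = 1/1.5936 = 0.628 rad/s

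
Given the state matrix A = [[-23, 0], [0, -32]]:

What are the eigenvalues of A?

For diagonal matrix, eigenvalues are diagonal entries: λ₁ = -23, λ₂ = -32.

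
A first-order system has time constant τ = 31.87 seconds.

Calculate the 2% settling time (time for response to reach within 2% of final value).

For first-order system, 2% settling time ≈ 4τ = 4 × 31.87 = 127.48 s.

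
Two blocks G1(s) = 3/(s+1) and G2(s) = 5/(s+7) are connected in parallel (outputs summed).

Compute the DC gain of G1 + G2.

Parallel: G_eq = G1 + G2. DC gain = G1(0) + G2(0) = 3/1 + 5/7 = 3 + 0.7143 = 3.7143.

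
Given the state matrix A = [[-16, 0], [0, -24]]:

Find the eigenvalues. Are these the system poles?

For diagonal matrix, eigenvalues are diagonal entries: λ₁ = -16, λ₂ = -24. Eigenvalues of A = system poles.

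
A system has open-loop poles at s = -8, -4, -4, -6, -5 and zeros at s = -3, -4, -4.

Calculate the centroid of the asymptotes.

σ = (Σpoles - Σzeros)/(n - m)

σ = (Σpoles - Σzeros)/(n - m) = (-27 - (-11))/(5 - 3) = -16/2 = -8.0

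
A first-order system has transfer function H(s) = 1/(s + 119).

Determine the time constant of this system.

For H(s) = 1/(s + 1/τ), the pole is at -1/τ = -119, so τ = 1/119 = 0.0084 s.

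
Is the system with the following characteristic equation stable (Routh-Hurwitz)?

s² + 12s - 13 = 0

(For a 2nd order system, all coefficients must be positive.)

Coefficients: 1, 12, -13. c=-13 not positive, so system is unstable.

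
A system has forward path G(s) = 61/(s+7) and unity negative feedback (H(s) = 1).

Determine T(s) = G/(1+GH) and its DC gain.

T(s) = G/(1+GH) = [61/(s+7)] / [1 + 61/(s+7)] = 61/(s+7+61) = 61/(s+68). DC gain = 61/68 = 0.8971.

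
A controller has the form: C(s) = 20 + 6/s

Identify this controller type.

This is a Proportional-Integral (PI) controller.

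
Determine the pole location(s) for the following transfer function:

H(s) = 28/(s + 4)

Pole is where denominator = 0: s + 4 = 0, so s = -4.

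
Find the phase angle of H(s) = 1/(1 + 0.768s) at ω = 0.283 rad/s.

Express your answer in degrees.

Phase = -arctan(ωτ) = -arctan(0.283 × 0.768) = -12.3°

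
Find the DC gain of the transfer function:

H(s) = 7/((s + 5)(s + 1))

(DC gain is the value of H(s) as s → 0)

DC gain = H(0) = 7/(5 × 1) = 7/5 = 1.4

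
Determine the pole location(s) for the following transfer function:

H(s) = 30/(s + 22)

Pole is where denominator = 0: s + 22 = 0, so s = -22.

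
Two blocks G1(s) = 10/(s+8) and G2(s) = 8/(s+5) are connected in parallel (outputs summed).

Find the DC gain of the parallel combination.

Parallel: G_eq = G1 + G2. DC gain = G1(0) + G2(0) = 10/8 + 8/5 = 1.25 + 1.6 = 2.85.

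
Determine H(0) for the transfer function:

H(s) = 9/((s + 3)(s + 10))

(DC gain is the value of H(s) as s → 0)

DC gain = H(0) = 9/(3 × 10) = 9/30 = 0.3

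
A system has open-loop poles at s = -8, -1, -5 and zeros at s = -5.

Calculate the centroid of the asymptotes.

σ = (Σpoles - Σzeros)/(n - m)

σ = (Σpoles - Σzeros)/(n - m) = (-14 - (-5))/(3 - 1) = -9/2 = -4.5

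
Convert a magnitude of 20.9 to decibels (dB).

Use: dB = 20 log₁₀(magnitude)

dB = 20 log₁₀(20.9) = 26.4 dB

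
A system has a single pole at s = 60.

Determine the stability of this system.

Pole at s = 60 is in the right half-plane. Unstable.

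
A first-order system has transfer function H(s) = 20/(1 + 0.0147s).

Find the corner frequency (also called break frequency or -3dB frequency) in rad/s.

Corner frequency = 1/τ = 1/0.0147 = 68.027 rad/s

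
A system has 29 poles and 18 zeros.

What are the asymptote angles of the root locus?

n - m = 29 - 18 = 11. Angles: θk = (2k + 1)·180°/11 = 16.36°, 49.09°, 81.82°, 114.55°, 147.27°, 180°, 212.73°, 245.45°, 278.18°, 310.91°, 343.64°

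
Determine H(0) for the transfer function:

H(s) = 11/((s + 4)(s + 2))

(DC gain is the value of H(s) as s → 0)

DC gain = H(0) = 11/(4 × 2) = 11/8 = 1.375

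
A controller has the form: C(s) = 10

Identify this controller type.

This is a Proportional (P) controller.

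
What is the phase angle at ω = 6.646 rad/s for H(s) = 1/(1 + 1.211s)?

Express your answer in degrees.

Phase = -arctan(ωτ) = -arctan(6.646 × 1.211) = -82.9°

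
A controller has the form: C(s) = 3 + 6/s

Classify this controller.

This is a Proportional-Integral (PI) controller.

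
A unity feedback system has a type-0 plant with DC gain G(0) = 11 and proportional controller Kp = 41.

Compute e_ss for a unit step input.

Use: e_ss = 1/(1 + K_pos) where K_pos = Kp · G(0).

K_pos = Kp · G(0) = 41 × 11 = 451. e_ss = 1/(1 + 451) = 0.0022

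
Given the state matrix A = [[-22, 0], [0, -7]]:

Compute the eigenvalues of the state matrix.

For diagonal matrix, eigenvalues are diagonal entries: λ₁ = -22, λ₂ = -7.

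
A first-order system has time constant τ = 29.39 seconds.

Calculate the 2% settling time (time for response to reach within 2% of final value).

For first-order system, 2% settling time ≈ 4τ = 4 × 29.39 = 117.56 s.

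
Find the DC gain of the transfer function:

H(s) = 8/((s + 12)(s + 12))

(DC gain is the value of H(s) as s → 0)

DC gain = H(0) = 8/(12 × 12) = 8/144 = 0.0556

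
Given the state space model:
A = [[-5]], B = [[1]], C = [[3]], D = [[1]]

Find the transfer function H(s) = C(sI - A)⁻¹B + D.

(sI - A)⁻¹ = 1/(s + 5). H(s) = 3×1/(s + 5) + 1 = (s + 8)/(s + 5).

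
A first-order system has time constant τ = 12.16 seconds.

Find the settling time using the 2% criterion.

For first-order system, 2% settling time ≈ 4τ = 4 × 12.16 = 48.64 s.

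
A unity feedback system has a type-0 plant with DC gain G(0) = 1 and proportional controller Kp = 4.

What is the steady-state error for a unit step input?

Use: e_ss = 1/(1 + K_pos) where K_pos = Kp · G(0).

K_pos = Kp · G(0) = 4 × 1 = 4. e_ss = 1/(1 + 4) = 0.2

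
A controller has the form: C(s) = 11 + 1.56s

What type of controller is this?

This is a Proportional-Derivative (PD) controller.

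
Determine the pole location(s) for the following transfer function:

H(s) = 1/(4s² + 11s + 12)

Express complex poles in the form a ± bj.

Discriminant = 11² - 4×4×12 = 121 - 192 = -71 < 0, so the poles are a complex conjugate pair s = (-11 ± j√71)/(2×4). Real part = -11/(2×4) = -11/8 = -1.375; imaginary part = ±√71/(2×4) ≈ 1.0533. Poles: s = -1.375 ± 1.0533j.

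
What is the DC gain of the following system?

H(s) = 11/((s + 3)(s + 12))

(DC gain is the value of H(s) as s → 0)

DC gain = H(0) = 11/(3 × 12) = 11/36 = 0.3056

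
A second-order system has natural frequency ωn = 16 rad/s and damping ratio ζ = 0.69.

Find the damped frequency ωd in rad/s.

ωd = ωn√(1 - ζ²) = 16√(1 - 0.69²) = 11.58 rad/s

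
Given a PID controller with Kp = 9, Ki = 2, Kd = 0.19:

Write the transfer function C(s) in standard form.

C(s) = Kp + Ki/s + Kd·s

Substituting values: C(s) = 9 + 2/s + 0.19s = (0.19s² + 9s + 2)/s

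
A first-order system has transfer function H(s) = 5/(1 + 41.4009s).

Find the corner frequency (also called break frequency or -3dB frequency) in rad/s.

Corner frequency = 1/τ = 1/41.4009 = 0.024 rad/s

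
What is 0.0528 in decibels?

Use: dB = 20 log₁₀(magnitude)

dB = 20 log₁₀(0.0528) = -25.5 dB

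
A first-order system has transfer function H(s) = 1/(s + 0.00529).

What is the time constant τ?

For H(s) = 1/(s + 1/τ), the pole is at -1/τ = -0.00529, so τ = 1/0.00529 = 189 s.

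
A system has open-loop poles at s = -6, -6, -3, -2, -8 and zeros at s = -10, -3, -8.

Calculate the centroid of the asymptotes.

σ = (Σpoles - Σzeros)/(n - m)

σ = (Σpoles - Σzeros)/(n - m) = (-25 - (-21))/(5 - 3) = -4/2 = -2.0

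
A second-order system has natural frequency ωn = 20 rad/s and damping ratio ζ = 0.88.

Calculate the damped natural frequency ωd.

ωd = ωn√(1 - ζ²) = 20√(1 - 0.88²) = 9.5 rad/s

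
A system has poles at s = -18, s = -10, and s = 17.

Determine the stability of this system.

Pole(s) at s = 17 are not in the left half-plane. System is unstable.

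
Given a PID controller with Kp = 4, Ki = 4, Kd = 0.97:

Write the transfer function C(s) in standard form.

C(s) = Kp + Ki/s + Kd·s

Substituting values: C(s) = 4 + 4/s + 0.97s = (0.97s² + 4s + 4)/s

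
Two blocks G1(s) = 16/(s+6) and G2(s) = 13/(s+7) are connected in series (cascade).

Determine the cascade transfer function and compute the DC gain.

Series: multiply transfer functions. G_eq = 16/(s+6) × 13/(s+7) = 208/((s+6)(s+7)). DC gain = 208/(6×7) = 4.9524.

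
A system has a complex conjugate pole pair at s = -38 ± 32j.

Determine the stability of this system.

Real part of poles is -38 (< 0, left half-plane). Stable.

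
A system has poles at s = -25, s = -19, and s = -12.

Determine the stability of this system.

All poles are in the left half-plane. System is stable.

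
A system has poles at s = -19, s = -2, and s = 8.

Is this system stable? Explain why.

Pole(s) at s = 8 are not in the left half-plane. System is unstable.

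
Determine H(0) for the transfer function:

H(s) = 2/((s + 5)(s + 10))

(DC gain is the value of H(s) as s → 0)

DC gain = H(0) = 2/(5 × 10) = 2/50 = 0.04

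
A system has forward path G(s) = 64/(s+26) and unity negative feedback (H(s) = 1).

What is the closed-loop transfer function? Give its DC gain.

T(s) = G/(1+GH) = [64/(s+26)] / [1 + 64/(s+26)] = 64/(s+26+64) = 64/(s+90). DC gain = 64/90 = 0.7111.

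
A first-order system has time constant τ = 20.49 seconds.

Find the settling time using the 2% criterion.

For first-order system, 2% settling time ≈ 4τ = 4 × 20.49 = 81.96 s.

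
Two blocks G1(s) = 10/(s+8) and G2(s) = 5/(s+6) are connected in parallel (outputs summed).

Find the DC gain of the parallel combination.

Parallel: G_eq = G1 + G2. DC gain = G1(0) + G2(0) = 10/8 + 5/6 = 1.25 + 0.8333 = 2.0833.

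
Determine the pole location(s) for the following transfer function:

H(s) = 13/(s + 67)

Pole is where denominator = 0: s + 67 = 0, so s = -67.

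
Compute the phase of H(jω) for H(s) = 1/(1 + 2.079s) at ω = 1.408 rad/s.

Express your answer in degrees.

Phase = -arctan(ωτ) = -arctan(1.408 × 2.079) = -71.1°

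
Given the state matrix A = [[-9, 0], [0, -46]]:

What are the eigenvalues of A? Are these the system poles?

For diagonal matrix, eigenvalues are diagonal entries: λ₁ = -9, λ₂ = -46. Eigenvalues of A = system poles.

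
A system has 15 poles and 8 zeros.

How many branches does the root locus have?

Root locus has n branches where n = number of poles = 15.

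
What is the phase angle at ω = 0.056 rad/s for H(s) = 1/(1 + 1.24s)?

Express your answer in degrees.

Phase = -arctan(ωτ) = -arctan(0.056 × 1.24) = -4.0°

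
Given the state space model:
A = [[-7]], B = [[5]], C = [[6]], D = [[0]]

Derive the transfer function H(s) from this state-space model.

(sI - A)⁻¹ = 1/(s + 7). H(s) = 6 × 5/(s + 7) + 0 = 30/(s + 7).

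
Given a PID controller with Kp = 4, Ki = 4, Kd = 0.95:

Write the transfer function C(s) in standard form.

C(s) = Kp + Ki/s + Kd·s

Substituting values: C(s) = 4 + 4/s + 0.95s = (0.95s² + 4s + 4)/s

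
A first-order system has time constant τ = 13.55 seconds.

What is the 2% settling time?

For first-order system, 2% settling time ≈ 4τ = 4 × 13.55 = 54.2 s.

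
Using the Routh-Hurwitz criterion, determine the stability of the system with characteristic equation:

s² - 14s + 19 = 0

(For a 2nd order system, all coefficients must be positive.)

Coefficients: 1, -14, 19. b=-14 not positive, so system is unstable.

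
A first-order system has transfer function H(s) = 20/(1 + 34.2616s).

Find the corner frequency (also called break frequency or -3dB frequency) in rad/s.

Corner frequency = 1/τ = 1/34.2616 = 0.029 rad/s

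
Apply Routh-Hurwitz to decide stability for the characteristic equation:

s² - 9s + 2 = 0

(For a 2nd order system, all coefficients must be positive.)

Coefficients: 1, -9, 2. b=-9 not positive, so system is unstable.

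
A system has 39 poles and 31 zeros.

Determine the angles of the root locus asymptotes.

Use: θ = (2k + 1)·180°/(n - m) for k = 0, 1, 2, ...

n - m = 39 - 31 = 8. Angles: θk = (2k + 1)·180°/8 = 22.5°, 67.5°, 112.5°, 157.5°, 202.5°, 247.5°, 292.5°, 337.5°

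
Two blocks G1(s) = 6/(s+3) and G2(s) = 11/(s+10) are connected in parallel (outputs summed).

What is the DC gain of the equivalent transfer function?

Parallel: G_eq = G1 + G2. DC gain = G1(0) + G2(0) = 6/3 + 11/10 = 2 + 1.1 = 3.1.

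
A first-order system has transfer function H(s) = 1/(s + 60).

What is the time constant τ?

For H(s) = 1/(s + 1/τ), the pole is at -1/τ = -60, so τ = 1/60 = 0.0167 s.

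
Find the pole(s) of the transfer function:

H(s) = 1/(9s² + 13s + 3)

Discriminant = 13² - 4×9×3 = 169 - 108 = 61 > 0, so two distinct real poles. Using quadratic formula: s = (-13 ± √61)/(2×9) = (-13 ± √61)/18, with √61 ≈ 7.8102. s₁ ≈ -0.2883, s₂ ≈ -1.1561. Poles: s₁ = -0.2883, s₂ = -1.1561.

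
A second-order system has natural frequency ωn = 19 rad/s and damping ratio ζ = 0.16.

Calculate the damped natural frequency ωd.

ωd = ωn√(1 - ζ²) = 19√(1 - 0.16²) = 18.76 rad/s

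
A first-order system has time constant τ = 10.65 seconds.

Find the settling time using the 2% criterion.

For first-order system, 2% settling time ≈ 4τ = 4 × 10.65 = 42.6 s.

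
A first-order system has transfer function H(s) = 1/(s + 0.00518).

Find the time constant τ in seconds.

For H(s) = 1/(s + 1/τ), the pole is at -1/τ = -0.00518, so τ = 1/0.00518 = 193.1 s.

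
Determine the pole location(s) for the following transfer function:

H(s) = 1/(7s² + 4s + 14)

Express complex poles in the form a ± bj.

Discriminant = 4² - 4×7×14 = 16 - 392 = -376 < 0, so the poles are a complex conjugate pair s = (-4 ± j√376)/(2×7). Real part = -4/(2×7) = -4/14 ≈ -0.2857; imaginary part = ±√376/(2×7) ≈ 1.3851. Poles: s = -0.2857 ± 1.3851j.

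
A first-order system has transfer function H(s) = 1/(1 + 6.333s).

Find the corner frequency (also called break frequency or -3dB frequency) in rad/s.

Corner frequency = 1/τ = 1/6.333 = 0.158 rad/s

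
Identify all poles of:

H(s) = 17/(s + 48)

Pole is where denominator = 0: s + 48 = 0, so s = -48.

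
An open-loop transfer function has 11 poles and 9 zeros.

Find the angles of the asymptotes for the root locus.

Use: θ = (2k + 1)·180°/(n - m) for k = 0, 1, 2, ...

n - m = 11 - 9 = 2. Angles: θk = (2k + 1)·180°/2 = 90°, 270°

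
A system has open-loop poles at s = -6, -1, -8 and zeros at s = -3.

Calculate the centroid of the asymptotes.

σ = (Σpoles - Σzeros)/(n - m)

σ = (Σpoles - Σzeros)/(n - m) = (-15 - (-3))/(3 - 1) = -12/2 = -6.0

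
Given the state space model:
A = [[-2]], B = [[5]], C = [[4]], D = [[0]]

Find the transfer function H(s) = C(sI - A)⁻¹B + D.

(sI - A)⁻¹ = 1/(s + 2). H(s) = 4 × 5/(s + 2) + 0 = 20/(s + 2).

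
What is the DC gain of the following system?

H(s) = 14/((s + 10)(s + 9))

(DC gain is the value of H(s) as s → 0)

DC gain = H(0) = 14/(10 × 9) = 14/90 = 0.1556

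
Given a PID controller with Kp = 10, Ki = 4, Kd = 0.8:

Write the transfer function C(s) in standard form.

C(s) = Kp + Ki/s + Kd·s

Substituting values: C(s) = 10 + 4/s + 0.8s = (0.8s² + 10s + 4)/s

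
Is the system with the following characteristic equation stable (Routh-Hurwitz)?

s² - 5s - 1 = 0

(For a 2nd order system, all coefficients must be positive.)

Coefficients: 1, -5, -1. b=-5, c=-1 not positive, so system is unstable.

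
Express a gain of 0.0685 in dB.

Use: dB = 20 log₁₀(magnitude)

dB = 20 log₁₀(0.0685) = -23.3 dB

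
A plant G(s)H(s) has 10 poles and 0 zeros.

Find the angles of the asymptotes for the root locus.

n - m = 10 - 0 = 10. Angles: θk = (2k + 1)·180°/10 = 18°, 54°, 90°, 126°, 162°, 198°, 234°, 270°, 306°, 342°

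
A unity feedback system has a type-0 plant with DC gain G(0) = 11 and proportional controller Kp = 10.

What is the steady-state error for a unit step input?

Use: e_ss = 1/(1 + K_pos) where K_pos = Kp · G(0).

K_pos = Kp · G(0) = 10 × 11 = 110. e_ss = 1/(1 + 110) = 0.0090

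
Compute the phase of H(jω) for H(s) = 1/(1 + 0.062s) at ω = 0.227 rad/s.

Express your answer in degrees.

Phase = -arctan(ωτ) = -arctan(0.227 × 0.062) = -0.8°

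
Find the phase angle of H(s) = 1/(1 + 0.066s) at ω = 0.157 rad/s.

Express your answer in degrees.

Phase = -arctan(ωτ) = -arctan(0.157 × 0.066) = -0.6°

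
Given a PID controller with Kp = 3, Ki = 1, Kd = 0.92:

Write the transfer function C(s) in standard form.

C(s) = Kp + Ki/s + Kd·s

Substituting values: C(s) = 3 + 1/s + 0.92s = (0.92s² + 3s + 1)/s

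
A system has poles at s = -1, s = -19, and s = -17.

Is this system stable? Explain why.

All poles are in the left half-plane. System is stable.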